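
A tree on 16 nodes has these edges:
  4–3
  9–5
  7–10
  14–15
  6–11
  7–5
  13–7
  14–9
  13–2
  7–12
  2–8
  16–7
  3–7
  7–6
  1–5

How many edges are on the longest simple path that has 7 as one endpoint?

4

Distances from 7 peak at 4, attained at 15.
7 – 5 – 9 – 14 – 15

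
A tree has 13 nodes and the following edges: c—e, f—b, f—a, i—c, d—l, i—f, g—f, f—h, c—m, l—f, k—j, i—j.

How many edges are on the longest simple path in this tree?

5

Starting from d, a farthest node is e at distance 5.
One longest path: d - l - f - i - c - e.
So the diameter is 5.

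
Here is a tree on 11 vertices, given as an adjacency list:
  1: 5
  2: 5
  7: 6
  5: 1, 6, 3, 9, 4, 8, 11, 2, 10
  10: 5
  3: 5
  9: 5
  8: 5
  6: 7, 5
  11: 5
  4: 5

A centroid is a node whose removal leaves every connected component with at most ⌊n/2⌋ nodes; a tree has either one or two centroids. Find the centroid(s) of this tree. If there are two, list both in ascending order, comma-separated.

Delete 5: the remaining components have sizes 2, 1, 1, 1, 1, 1, 1, 1, 1. Max 2 ≤ 5, so 5 is a centroid.
Every other node leaves some component of size > 5, so the centroid is unique.

5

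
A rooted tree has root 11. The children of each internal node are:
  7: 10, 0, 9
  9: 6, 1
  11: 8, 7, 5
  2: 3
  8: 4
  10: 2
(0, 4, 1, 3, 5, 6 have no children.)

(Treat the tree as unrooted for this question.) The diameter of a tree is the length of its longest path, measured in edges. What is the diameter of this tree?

6

A longest path is 3 - 2 - 10 - 7 - 11 - 8 - 4, with 6 edges.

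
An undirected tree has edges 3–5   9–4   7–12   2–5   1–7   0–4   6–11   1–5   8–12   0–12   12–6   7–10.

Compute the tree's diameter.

7

Starting from 9, a farthest node is 2 at distance 7.
One longest path: 9 – 4 – 0 – 12 – 7 – 1 – 5 – 2.
So the diameter is 7.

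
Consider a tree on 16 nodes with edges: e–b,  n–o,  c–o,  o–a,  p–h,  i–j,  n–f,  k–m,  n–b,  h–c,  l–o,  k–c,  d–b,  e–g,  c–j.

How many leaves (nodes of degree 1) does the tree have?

8

The leaves are a, d, f, g, i, l, m, p.
That is 8 leaves.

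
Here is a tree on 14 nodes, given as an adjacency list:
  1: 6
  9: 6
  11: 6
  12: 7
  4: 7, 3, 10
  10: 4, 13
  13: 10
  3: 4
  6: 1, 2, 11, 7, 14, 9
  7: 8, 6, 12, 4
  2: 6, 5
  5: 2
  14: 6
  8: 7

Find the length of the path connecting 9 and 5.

3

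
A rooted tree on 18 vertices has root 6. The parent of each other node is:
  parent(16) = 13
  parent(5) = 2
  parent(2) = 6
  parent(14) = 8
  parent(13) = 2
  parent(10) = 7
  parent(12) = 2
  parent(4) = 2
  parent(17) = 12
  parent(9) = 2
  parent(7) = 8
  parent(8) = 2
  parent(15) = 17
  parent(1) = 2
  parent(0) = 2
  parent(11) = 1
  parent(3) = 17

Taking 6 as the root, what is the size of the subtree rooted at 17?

17's subtree: {17, 15, 3}, size 3.

3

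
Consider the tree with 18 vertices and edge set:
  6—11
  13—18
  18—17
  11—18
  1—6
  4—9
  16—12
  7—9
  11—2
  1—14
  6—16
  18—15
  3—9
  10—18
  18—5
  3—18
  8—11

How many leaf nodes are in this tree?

Exactly 11 nodes have a single neighbour: 2, 4, 5, 7, 8, 10, 12, 13, 14, 15, 17.

11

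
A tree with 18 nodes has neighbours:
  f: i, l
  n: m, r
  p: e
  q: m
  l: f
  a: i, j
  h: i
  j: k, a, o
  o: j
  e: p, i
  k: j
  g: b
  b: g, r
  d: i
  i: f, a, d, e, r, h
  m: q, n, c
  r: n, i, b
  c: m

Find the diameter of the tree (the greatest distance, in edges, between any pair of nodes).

7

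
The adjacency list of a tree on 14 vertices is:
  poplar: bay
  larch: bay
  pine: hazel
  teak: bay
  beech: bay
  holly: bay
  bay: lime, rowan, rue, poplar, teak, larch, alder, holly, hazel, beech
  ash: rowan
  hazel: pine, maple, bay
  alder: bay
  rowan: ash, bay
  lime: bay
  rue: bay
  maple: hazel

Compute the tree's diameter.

A longest path is pine-hazel-bay-rowan-ash, with 4 edges.

4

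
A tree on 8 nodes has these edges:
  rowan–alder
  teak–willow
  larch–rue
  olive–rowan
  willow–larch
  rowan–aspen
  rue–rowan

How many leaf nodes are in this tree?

Degree-1 nodes: alder, aspen, olive, teak — 4 of them.

4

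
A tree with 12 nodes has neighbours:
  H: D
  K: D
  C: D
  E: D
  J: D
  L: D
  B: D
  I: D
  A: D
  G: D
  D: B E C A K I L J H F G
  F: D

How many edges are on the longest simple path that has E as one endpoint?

2

Distances from E peak at 2, attained at L (A, H, J, K, F, C, G, I, B also at distance 2).
E – D – L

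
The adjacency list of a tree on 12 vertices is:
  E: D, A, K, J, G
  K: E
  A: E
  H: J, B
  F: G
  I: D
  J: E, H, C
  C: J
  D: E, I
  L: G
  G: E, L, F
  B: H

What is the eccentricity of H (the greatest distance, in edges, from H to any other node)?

4

A farthest node from H is F (I, L also at distance 4).
The path H-J-E-G-F has 4 edges.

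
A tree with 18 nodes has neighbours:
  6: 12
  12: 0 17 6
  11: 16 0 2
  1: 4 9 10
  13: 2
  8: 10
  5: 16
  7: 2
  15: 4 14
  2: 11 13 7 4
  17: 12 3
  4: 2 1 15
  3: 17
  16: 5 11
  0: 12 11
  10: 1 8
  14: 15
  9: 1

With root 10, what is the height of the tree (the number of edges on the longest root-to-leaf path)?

A deepest node is 3, reached by 10 – 1 – 4 – 2 – 11 – 0 – 12 – 17 – 3.
That path has 8 edges, so the height is 8.

8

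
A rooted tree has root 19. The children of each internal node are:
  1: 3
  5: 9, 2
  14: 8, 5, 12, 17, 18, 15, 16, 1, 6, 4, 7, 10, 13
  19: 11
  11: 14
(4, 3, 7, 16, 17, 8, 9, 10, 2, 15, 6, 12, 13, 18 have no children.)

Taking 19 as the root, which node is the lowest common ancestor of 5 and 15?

Path 5→root: 5 14 11 19; path 15→root: 15 14 11 19.
First common node: 14.

14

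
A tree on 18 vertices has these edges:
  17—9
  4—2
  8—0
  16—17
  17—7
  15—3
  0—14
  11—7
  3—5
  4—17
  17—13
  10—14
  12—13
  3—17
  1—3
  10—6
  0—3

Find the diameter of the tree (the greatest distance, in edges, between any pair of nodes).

7

A longest path is 12-13-17-3-0-14-10-6, with 7 edges.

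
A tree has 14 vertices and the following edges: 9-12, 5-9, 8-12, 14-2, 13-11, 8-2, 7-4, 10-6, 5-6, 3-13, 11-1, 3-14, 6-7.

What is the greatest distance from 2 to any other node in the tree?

7

The node farthest from 2 is 4, via 2 – 8 – 12 – 9 – 5 – 6 – 7 – 4 — 7 edges.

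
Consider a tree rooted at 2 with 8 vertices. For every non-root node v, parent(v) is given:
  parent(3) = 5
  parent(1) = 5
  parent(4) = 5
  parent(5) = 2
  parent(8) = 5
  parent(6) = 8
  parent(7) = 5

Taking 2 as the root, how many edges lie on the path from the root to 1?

Path from 2 to 1: 2 – 5 – 1, which has 2 edges.

2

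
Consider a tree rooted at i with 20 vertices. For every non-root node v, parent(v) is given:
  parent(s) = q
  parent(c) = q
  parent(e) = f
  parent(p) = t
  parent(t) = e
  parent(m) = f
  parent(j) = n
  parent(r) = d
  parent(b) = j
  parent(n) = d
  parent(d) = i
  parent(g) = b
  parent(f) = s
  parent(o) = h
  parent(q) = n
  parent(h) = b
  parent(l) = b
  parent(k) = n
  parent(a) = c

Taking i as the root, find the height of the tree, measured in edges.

8

A deepest node is p, reached by i-d-n-q-s-f-e-t-p.
That path has 8 edges, so the height is 8.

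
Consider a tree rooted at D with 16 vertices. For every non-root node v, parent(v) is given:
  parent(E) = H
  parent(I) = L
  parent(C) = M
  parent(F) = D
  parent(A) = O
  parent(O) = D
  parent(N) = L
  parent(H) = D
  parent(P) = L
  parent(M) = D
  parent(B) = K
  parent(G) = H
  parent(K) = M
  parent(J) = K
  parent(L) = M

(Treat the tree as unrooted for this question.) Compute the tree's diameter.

BFS from E reaches P last, at distance 5; BFS from P confirms no node is farther.
Path: E - H - D - M - L - P.

5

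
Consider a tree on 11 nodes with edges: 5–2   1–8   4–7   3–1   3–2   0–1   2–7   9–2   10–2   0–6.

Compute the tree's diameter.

BFS from 4 reaches 6 last, at distance 6; BFS from 6 confirms no node is farther.
Path: 4 - 7 - 2 - 3 - 1 - 0 - 6.

6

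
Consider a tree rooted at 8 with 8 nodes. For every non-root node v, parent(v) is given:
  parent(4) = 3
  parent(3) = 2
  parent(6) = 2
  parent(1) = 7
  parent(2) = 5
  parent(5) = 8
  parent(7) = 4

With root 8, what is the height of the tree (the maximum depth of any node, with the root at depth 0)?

6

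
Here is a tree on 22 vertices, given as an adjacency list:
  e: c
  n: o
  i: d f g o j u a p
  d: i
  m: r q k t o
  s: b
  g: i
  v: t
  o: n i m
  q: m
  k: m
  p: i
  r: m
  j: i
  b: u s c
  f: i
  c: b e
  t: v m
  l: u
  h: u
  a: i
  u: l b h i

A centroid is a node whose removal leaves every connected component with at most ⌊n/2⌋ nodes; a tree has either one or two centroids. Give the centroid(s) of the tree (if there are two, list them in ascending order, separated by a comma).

Removing i splits the tree into components of sizes 8, 7, 1, 1, 1, 1, 1, 1; the largest is 8 ≤ ⌊22/2⌋ = 11.
No neighbour of i does as well, so i is the unique centroid.

i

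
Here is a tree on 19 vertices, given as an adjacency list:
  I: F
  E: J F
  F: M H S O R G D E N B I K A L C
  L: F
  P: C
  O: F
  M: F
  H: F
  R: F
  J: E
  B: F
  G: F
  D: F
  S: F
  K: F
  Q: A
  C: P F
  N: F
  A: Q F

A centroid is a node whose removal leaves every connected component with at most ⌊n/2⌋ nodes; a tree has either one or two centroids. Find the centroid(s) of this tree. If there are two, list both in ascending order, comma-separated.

If F is removed the pieces have sizes 2, 2, 2, 1, 1, 1, 1, 1, 1, 1, 1, 1, 1, 1, 1, all ≤ ⌊19/2⌋ = 9.
Every other node leaves some component of size > 9, so the centroid is unique.

F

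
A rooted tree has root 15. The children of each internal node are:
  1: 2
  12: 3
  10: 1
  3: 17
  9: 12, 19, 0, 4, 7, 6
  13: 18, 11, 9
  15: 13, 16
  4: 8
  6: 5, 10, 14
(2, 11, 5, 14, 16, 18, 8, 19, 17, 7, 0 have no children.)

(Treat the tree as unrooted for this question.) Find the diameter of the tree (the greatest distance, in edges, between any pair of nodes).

Starting from 2, a farthest node is 17 at distance 7.
One longest path: 2-1-10-6-9-12-3-17.
So the diameter is 7.

7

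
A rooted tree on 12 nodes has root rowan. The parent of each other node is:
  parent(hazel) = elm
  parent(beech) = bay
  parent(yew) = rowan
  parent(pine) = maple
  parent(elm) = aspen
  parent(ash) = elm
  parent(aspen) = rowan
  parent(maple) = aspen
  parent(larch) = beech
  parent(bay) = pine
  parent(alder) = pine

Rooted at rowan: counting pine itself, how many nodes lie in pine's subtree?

The subtree rooted at pine contains: pine, bay, alder, beech, larch — 5 nodes.

5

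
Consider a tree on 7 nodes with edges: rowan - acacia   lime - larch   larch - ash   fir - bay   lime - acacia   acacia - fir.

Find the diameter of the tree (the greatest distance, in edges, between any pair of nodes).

5

A longest path is bay – fir – acacia – lime – larch – ash, with 5 edges.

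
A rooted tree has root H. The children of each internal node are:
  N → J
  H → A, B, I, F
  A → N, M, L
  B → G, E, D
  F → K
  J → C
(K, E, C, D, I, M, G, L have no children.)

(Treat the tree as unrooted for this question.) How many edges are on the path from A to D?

3

Walking from A: A - H - B - D. Length 3.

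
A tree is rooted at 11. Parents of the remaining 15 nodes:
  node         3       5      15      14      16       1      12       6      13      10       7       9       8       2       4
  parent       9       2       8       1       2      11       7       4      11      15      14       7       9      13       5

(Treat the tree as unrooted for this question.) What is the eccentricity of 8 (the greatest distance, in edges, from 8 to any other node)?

10

Distances from 8 peak at 10, attained at 6.
8-9-7-14-1-11-13-2-5-4-6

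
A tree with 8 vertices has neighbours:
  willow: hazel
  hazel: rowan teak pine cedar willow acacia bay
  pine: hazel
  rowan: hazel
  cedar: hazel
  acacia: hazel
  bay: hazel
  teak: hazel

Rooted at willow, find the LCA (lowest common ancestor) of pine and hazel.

hazel

Ancestors of pine (toward the root): pine, hazel, willow.
Ancestors of hazel: hazel, willow.
The deepest node appearing in both lists is hazel.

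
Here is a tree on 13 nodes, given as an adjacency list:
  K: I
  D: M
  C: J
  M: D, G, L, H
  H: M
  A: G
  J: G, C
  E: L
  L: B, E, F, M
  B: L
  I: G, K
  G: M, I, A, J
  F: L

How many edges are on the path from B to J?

4

The path is B - L - M - G - J, which has 4 edges.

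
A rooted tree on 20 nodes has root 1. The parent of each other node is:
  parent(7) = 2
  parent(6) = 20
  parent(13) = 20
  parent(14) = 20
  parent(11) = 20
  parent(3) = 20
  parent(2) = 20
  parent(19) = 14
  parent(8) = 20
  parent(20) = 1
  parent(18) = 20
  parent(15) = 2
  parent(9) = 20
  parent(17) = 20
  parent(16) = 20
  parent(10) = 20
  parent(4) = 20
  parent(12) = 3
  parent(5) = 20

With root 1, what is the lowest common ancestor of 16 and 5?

20

Path 16→root: 16 20 1; path 5→root: 5 20 1.
First common node: 20.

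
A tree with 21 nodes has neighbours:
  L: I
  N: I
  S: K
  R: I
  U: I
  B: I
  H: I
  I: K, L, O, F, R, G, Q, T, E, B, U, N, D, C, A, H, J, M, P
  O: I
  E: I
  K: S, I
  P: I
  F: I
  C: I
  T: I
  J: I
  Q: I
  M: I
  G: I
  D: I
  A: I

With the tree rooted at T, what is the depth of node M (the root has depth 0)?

2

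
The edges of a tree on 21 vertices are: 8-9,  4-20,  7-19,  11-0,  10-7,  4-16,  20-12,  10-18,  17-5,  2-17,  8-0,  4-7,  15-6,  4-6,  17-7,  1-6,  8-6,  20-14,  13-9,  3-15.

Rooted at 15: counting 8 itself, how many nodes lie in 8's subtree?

Descendants of 8 (including itself): 8, 0, 9, 11, 13. That's 5.

5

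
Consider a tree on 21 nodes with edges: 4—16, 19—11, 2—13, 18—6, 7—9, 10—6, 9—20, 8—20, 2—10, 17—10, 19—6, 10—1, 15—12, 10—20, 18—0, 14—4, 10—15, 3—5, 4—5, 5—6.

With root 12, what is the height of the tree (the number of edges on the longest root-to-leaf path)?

The longest root-to-leaf path is 12 – 15 – 10 – 6 – 5 – 4 – 16 (6 edges).

6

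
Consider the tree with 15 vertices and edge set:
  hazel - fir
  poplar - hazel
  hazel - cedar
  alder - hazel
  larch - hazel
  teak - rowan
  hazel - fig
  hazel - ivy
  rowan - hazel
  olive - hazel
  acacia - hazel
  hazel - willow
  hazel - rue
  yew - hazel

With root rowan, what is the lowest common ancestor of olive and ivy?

Path olive→root: olive hazel rowan; path ivy→root: ivy hazel rowan.
First common node: hazel.

hazel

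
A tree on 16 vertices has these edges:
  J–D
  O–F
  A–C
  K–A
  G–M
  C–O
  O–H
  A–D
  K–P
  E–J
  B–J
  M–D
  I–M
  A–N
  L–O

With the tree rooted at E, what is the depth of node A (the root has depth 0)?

3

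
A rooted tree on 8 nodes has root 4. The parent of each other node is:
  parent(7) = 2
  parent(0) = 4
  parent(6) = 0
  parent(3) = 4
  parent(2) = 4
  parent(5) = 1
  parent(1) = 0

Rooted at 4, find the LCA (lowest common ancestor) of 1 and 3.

4

Ancestors of 1 (toward the root): 1, 0, 4.
Ancestors of 3: 3, 4.
The deepest node appearing in both lists is 4.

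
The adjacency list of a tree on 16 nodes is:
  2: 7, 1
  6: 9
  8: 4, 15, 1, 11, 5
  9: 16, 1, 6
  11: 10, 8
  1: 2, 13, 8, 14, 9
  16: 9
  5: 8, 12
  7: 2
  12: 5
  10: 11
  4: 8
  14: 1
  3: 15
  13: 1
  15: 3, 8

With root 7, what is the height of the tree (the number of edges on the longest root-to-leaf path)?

5

10 sits deepest: 7 – 2 – 1 – 8 – 11 – 10 — 5 edges from the root.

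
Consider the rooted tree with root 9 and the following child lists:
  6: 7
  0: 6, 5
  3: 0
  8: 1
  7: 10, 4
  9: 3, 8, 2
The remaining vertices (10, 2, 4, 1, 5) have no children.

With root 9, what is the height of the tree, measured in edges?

5

10 sits deepest: 9-3-0-6-7-10 — 5 edges from the root.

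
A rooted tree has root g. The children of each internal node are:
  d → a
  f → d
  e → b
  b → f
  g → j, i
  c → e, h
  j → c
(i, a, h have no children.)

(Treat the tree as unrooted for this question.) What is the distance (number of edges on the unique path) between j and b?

j–c–e–b: 3 edges.

3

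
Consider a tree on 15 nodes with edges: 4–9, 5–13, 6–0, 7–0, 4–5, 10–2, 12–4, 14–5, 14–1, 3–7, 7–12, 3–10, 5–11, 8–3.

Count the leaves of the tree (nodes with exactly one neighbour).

7

Degree-1 nodes: 1, 2, 6, 8, 9, 11, 13 — 7 of them.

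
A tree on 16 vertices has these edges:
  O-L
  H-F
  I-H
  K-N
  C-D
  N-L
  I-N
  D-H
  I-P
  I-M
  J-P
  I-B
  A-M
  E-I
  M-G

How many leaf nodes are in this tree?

9

Degree-1 nodes: A, B, C, E, F, G, J, K, O — 9 of them.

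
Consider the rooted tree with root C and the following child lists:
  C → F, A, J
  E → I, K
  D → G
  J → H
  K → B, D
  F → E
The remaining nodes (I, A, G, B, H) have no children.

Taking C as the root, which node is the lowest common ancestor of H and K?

C

Ancestors of H (toward the root): H, J, C.
Ancestors of K: K, E, F, C.
The deepest node appearing in both lists is C.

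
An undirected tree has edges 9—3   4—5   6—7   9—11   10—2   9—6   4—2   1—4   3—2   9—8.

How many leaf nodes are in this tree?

6

Exactly 6 nodes have a single neighbour: 1, 5, 7, 8, 10, 11.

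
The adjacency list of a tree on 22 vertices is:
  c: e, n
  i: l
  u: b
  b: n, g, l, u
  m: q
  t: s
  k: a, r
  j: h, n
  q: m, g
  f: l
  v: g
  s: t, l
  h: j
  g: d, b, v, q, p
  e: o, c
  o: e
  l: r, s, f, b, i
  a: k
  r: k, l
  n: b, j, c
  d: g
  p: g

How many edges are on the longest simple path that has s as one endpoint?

A farthest node from s is o.
The path s–l–b–n–c–e–o has 6 edges.

6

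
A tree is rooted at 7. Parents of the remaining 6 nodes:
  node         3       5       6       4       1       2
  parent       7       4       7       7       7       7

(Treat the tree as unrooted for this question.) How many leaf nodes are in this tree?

5

Exactly 5 nodes have a single neighbour: 1, 2, 3, 5, 6.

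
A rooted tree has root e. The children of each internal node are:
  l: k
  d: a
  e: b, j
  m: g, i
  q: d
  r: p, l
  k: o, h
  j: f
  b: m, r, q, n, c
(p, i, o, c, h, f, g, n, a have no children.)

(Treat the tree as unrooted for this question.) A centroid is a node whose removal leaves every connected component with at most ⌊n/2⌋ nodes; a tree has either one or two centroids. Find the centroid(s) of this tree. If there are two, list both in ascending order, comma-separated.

Removing b splits the tree into components of sizes 6, 3, 3, 3, 1, 1; the largest is 6 ≤ ⌊18/2⌋ = 9.
No neighbour of b does as well, so b is the unique centroid.

b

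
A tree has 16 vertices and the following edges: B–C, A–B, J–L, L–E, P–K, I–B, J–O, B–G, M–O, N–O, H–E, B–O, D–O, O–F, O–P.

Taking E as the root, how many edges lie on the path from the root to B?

4

Path from E to B: E – L – J – O – B, which has 4 edges.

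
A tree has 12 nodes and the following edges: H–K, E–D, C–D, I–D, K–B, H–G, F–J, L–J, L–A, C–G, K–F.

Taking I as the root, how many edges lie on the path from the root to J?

Path from I to J: I – D – C – G – H – K – F – J, which has 7 edges.

7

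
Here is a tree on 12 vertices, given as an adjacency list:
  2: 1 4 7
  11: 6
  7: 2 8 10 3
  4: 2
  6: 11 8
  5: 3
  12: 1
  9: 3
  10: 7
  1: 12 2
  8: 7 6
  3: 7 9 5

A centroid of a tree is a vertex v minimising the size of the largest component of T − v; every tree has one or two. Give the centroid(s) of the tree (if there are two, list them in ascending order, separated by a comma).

7

Delete 7: the remaining components have sizes 4, 3, 3, 1. Max 4 ≤ 6, so 7 is a centroid.
No neighbour of 7 does as well, so 7 is the unique centroid.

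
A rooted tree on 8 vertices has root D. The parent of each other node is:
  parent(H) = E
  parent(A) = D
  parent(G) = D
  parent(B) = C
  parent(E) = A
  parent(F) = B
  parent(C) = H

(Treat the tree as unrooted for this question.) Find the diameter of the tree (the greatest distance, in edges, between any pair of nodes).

7

BFS from G reaches F last, at distance 7; BFS from F confirms no node is farther.
Path: G - D - A - E - H - C - B - F.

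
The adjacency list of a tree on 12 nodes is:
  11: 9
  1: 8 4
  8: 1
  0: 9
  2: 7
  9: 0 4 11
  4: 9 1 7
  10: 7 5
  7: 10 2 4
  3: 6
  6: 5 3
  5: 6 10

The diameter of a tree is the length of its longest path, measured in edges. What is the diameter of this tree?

7

BFS from 3 reaches 8 last, at distance 7; BFS from 8 confirms no node is farther.
Path: 3–6–5–10–7–4–1–8.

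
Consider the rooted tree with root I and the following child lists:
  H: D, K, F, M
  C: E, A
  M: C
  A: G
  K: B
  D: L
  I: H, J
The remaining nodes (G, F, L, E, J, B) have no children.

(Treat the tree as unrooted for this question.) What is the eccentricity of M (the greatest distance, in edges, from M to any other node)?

Distances from M peak at 3, attained at L (J, G, B also at distance 3).
M-H-D-L

3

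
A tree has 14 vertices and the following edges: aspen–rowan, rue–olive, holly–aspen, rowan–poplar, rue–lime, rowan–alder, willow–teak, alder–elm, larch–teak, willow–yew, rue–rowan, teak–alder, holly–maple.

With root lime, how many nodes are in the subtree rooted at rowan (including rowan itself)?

rowan's subtree: {rowan, alder, aspen, poplar, teak, elm, holly, larch, willow, maple, yew}, size 11.

11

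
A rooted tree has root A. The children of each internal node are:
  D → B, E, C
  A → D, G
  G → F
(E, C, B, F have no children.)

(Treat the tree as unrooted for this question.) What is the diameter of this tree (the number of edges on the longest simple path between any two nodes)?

Starting from F, a farthest node is C at distance 4.
One longest path: F-G-A-D-C.
So the diameter is 4.

4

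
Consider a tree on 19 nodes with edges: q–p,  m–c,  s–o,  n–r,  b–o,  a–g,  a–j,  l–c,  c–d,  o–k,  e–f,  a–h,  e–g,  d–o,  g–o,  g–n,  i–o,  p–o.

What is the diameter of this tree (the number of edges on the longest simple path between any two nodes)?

6

A longest path is l-c-d-o-g-a-h, with 6 edges.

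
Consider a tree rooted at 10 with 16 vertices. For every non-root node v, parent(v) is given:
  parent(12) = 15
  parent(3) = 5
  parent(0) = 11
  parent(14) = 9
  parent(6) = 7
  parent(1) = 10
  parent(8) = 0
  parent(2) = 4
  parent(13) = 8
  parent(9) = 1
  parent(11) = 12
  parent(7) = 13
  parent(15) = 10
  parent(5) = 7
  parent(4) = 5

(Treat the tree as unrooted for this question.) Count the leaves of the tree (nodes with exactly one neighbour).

The leaves are 2, 3, 6, 14.
That is 4 leaves.

4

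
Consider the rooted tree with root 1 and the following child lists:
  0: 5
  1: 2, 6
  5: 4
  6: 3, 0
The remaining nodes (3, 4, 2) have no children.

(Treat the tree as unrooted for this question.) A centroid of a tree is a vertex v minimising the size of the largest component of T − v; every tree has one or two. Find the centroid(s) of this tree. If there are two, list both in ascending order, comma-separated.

6

If 6 is removed the pieces have sizes 3, 2, 1, all ≤ ⌊7/2⌋ = 3.
Every other node leaves some component of size > 3, so the centroid is unique.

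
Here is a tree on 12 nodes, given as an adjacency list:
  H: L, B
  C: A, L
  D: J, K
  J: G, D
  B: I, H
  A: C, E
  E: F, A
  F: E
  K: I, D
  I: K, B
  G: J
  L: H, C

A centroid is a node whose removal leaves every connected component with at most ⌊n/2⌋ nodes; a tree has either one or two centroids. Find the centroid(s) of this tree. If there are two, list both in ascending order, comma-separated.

Delete B: the remaining components have sizes 6, 5. Max 6 ≤ 6, so B is a centroid.
H is adjacent to B and is also a centroid (the largest component after removing it is likewise 6).

B, H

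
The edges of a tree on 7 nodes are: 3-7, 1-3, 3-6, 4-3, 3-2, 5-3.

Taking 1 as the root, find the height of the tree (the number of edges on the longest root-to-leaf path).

2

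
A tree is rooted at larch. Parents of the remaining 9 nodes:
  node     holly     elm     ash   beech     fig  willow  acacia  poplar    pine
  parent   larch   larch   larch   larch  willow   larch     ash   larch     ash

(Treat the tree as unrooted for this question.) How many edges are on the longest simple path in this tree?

A longest path is acacia–ash–larch–willow–fig, with 4 edges.

4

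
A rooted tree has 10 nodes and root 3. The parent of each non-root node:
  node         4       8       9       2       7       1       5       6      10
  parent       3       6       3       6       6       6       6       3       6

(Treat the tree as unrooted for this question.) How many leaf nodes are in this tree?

The leaves are 1, 2, 4, 5, 7, 8, 9, 10.
That is 8 leaves.

8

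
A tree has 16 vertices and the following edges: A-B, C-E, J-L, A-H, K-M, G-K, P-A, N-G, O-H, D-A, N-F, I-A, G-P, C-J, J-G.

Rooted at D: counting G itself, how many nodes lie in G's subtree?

9

Descendants of G (including itself): G, N, J, K, F, C, L, M, E. That's 9.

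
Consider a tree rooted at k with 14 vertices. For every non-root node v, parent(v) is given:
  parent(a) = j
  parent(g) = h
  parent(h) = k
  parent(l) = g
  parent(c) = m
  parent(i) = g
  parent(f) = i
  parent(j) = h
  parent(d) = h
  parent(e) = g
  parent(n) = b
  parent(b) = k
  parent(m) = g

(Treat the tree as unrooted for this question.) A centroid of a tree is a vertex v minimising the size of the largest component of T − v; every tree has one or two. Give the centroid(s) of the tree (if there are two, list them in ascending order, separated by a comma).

Delete g: the remaining components have sizes 7, 2, 2, 1, 1. Max 7 ≤ 7, so g is a centroid.
Its neighbour h also leaves a largest component of size 7, so both are centroids.

g, h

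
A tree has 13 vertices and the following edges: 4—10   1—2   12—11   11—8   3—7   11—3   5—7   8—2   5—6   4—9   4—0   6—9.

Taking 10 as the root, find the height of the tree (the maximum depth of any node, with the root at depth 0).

10

1 sits deepest: 10 → 4 → 9 → 6 → 5 → 7 → 3 → 11 → 8 → 2 → 1 — 10 edges from the root.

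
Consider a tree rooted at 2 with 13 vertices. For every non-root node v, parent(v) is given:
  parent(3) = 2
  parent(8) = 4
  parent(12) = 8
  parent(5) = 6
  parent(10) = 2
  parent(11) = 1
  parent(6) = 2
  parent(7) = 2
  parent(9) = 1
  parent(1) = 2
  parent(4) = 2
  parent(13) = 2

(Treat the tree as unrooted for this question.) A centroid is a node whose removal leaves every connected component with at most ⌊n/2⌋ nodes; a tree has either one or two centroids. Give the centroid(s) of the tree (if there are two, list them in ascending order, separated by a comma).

2

Removing 2 splits the tree into components of sizes 3, 3, 2, 1, 1, 1, 1; the largest is 3 ≤ ⌊13/2⌋ = 6.
No neighbour of 2 does as well, so 2 is the unique centroid.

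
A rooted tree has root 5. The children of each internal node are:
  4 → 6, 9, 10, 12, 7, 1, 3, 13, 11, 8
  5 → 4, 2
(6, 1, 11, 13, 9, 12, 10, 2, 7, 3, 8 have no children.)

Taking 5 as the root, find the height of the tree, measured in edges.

2

A deepest node is 10, reached by 5–4–10.
That path has 2 edges, so the height is 2.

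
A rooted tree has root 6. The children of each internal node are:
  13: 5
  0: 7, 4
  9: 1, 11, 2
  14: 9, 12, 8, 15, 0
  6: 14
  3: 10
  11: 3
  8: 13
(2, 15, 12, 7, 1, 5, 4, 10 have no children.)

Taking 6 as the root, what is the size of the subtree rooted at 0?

Descendants of 0 (including itself): 0, 4, 7. That's 3.

3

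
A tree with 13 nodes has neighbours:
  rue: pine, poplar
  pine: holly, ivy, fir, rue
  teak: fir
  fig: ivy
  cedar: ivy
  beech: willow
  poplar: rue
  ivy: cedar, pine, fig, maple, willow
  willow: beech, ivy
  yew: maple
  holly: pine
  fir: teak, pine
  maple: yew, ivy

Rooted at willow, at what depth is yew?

3

Climbing from yew to the root: yew → maple → ivy → willow. That's 3 steps.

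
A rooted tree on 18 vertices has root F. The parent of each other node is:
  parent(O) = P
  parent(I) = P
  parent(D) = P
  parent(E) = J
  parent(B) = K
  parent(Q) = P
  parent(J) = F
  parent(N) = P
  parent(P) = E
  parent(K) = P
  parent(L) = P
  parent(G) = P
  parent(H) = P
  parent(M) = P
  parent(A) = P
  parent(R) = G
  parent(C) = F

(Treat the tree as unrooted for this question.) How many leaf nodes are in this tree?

12

The leaves are A, B, C, D, H, I, L, M, N, O, Q, R.
That is 12 leaves.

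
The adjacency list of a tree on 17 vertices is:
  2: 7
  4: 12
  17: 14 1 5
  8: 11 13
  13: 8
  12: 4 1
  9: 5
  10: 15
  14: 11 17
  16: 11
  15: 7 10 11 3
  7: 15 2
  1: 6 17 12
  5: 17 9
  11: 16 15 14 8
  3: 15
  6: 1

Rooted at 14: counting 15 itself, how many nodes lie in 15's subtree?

Descendants of 15 (including itself): 15, 7, 10, 3, 2. That's 5.

5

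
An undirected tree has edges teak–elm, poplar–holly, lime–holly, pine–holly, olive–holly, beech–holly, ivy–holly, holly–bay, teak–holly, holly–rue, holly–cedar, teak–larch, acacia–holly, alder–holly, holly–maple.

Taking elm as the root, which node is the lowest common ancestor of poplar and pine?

poplar's ancestor chain is poplar, holly, teak, elm and pine's is pine, holly, teak, elm; they first meet at holly.

holly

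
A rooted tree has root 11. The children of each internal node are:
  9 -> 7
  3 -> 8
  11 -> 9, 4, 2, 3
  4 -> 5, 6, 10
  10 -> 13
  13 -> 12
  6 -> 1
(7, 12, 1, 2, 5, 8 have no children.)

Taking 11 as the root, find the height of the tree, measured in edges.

12 sits deepest: 11 – 4 – 10 – 13 – 12 — 4 edges from the root.

4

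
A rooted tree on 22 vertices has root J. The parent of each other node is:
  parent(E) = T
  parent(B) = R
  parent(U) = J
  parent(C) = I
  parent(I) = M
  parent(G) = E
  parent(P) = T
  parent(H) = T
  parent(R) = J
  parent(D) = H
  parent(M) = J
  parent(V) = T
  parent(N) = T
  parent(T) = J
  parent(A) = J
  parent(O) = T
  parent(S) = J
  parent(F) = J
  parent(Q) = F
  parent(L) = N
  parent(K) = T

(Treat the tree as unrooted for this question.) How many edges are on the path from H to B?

H–T–J–R–B: 4 edges.

4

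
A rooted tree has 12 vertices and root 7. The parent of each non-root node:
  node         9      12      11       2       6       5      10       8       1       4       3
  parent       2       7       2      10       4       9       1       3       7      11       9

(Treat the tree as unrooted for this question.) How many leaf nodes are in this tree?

Degree-1 nodes: 5, 6, 8, 12 — 4 of them.

4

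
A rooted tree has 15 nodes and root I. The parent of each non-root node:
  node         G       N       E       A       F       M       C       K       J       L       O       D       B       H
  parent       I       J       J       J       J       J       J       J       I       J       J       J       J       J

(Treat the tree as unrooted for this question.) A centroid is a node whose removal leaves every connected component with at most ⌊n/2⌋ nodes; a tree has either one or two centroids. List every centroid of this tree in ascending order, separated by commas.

J

Removing J splits the tree into components of sizes 2, 1, 1, 1, 1, 1, 1, 1, 1, 1, 1, 1, 1; the largest is 2 ≤ ⌊15/2⌋ = 7.
No neighbour of J does as well, so J is the unique centroid.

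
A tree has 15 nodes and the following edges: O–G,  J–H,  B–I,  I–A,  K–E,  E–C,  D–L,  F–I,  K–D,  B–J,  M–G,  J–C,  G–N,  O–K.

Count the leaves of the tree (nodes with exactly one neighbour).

Degree-1 nodes: A, F, H, L, M, N — 6 of them.

6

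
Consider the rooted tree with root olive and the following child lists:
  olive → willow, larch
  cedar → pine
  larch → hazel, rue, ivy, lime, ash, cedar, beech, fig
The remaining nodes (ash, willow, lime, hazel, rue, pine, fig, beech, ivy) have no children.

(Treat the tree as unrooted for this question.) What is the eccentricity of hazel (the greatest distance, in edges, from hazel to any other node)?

3

A farthest node from hazel is willow (pine also at distance 3).
The path hazel – larch – olive – willow has 3 edges.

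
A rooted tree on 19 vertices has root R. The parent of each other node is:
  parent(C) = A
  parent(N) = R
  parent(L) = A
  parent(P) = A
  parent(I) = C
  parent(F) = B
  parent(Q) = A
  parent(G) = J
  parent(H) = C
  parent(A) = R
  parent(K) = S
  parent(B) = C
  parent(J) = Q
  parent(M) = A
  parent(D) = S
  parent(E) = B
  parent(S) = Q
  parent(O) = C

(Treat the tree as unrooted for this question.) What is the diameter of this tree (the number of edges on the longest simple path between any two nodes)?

A longest path is G - J - Q - A - C - B - E, with 6 edges.

6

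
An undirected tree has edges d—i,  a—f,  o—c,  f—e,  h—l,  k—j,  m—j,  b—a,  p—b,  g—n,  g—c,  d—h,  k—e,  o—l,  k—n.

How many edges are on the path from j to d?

The path is j – k – n – g – c – o – l – h – d, which has 8 edges.

8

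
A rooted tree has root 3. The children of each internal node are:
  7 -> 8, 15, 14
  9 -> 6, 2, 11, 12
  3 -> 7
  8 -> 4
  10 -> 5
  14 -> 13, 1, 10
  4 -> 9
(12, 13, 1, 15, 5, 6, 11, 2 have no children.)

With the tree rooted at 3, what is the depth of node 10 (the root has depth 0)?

Climbing from 10 to the root: 10 → 14 → 7 → 3. That's 3 steps.

3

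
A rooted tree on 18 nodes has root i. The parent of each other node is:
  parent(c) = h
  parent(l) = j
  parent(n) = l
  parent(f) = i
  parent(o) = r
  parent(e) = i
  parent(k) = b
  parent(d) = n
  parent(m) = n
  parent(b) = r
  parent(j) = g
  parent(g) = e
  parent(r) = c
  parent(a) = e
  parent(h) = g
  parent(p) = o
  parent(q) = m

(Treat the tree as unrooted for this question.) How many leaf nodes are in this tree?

6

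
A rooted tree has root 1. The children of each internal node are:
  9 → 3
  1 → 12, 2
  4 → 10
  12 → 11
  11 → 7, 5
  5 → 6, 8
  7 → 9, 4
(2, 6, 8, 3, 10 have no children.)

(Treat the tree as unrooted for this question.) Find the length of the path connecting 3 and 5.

3 – 9 – 7 – 11 – 5: 4 edges.

4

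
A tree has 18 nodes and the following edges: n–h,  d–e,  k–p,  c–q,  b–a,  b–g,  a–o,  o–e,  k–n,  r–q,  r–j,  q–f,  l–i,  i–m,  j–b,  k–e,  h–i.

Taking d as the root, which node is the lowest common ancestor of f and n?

e

Path f→root: f q r j b a o e d; path n→root: n k e d.
First common node: e.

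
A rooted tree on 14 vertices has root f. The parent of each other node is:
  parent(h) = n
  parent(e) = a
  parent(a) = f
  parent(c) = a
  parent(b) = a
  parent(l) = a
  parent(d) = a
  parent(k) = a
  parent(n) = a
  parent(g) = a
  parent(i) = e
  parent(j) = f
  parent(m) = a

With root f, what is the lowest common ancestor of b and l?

a

b's ancestor chain is b, a, f and l's is l, a, f; they first meet at a.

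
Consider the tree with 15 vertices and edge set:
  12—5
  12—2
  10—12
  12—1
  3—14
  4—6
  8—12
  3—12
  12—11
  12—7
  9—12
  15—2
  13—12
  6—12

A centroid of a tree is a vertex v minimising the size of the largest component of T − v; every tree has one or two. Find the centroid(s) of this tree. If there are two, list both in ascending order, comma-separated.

12

If 12 is removed the pieces have sizes 2, 2, 2, 1, 1, 1, 1, 1, 1, 1, 1, all ≤ ⌊15/2⌋ = 7.
Every other node leaves some component of size > 7, so the centroid is unique.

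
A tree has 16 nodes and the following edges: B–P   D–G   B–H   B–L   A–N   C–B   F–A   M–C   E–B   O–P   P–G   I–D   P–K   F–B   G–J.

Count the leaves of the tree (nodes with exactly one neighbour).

9

The leaves are E, H, I, J, K, L, M, N, O.
That is 9 leaves.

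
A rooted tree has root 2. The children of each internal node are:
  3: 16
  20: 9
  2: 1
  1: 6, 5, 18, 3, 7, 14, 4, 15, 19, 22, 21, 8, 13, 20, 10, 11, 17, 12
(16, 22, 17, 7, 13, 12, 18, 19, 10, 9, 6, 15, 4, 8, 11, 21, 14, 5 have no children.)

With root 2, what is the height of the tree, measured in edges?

3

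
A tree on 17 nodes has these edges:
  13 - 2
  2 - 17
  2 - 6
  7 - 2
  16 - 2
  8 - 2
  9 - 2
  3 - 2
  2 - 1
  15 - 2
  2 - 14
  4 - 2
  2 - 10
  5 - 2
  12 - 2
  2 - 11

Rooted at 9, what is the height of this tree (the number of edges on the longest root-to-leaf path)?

2

The longest root-to-leaf path is 9–2–1 (2 edges).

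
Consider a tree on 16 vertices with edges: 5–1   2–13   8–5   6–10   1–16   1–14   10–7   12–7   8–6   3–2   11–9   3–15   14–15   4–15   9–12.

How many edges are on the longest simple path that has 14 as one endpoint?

A farthest node from 14 is 11.
The path 14–1–5–8–6–10–7–12–9–11 has 9 edges.

9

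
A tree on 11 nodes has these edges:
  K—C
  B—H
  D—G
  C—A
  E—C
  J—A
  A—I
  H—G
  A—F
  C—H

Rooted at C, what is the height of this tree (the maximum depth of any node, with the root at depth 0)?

A deepest node is D, reached by C – H – G – D.
That path has 3 edges, so the height is 3.

3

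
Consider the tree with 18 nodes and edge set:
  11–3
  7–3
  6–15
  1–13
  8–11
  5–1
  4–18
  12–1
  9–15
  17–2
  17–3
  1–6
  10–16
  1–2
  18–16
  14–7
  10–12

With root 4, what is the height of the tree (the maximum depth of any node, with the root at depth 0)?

10

The longest root-to-leaf path is 4–18–16–10–12–1–2–17–3–11–8 (10 edges).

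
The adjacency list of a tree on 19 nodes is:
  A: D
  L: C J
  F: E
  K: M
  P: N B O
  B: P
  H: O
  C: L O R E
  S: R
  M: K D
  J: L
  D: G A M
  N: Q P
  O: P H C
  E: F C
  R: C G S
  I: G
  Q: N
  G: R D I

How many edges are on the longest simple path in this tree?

9

Starting from K, a farthest node is Q at distance 9.
One longest path: K – M – D – G – R – C – O – P – N – Q.
So the diameter is 9.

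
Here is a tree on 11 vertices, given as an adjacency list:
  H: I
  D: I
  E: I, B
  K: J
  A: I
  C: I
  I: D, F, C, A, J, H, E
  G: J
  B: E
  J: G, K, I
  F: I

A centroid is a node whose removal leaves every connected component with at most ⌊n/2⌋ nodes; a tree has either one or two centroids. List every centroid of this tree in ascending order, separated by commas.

I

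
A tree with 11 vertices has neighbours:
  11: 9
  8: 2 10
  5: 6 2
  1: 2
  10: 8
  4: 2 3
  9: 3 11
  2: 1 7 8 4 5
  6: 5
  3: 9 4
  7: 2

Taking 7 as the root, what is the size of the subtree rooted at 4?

4

The subtree rooted at 4 contains: 4, 3, 9, 11 — 4 nodes.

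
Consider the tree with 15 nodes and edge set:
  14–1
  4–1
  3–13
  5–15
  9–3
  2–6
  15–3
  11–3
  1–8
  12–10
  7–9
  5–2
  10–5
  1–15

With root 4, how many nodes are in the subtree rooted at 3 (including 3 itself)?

5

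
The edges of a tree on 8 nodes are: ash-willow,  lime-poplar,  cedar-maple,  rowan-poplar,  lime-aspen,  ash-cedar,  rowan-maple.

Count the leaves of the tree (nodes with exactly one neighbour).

2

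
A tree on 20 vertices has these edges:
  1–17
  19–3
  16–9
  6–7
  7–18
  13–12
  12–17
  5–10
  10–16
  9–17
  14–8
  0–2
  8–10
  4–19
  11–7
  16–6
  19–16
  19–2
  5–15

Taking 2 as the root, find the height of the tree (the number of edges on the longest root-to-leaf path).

The longest root-to-leaf path is 2-19-16-9-17-12-13 (6 edges).

6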